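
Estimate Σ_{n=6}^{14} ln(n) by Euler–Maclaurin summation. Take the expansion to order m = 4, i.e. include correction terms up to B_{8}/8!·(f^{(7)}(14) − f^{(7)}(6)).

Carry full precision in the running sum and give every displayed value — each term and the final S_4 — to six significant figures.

Integral: ∫_6^14 ln(x) dx = 18.1962.
½[f(6) + f(14)] = ½[1.79176 + 2.63906] = 2.21541.
So far: 20.4117.
k=1: B_{2}/(2)! × [f^{(1)}(14) − f^{(1)}(6)] = 1/12 × (0.0714286 − 0.166667) = -0.00793651.
Partial sum through k=1: 20.4037.
k=2: B_{4}/(4)! × [f^{(3)}(14) − f^{(3)}(6)] = −1/720 × (0.000728863 − 0.00925926) = 1.18478e-05.
Partial sum through k=2: 20.4037.
k=3: B_{6}/(6)! × [f^{(5)}(14) − f^{(5)}(6)] = 1/30240 × (4.46243e-05 − 0.00308642) = -1.00588e-07.
Partial sum through k=3: 20.4037.
k=4: B_{8}/(8)! × [f^{(7)}(14) − f^{(7)}(6)] = −1/1209600 × (6.83024e-06 − 0.00257202) = 2.12069e-09.

S_4 ≈ 20.4037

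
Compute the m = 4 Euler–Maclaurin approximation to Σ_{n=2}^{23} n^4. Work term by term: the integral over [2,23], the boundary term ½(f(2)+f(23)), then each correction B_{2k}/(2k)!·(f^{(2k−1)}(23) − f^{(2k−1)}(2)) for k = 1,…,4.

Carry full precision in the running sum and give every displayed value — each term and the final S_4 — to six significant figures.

Integral: ∫_2^23 x^4 dx = 1.28726e+06.
½[f(2) + f(23)] = ½[16.0000 + 279841] = 139928.
So far: 1.42719e+06.
Order-1 term: 1/12 · (48668.0 − 32.0000) = 4053.00.
After k=1: 1.43124e+06.
Order-2 term: −1/720 · (552.000 − 48.0000) = -0.700000.
After k=2: 1.43124e+06.
Order-3 term: 1/30240 · (0.00000 − 0.00000) = 0.00000.
After k=3: 1.43124e+06.
Order-4 term: −1/1209600 · (0.00000 − 0.00000) = 0.00000.

S_4 ≈ 1.43124e+06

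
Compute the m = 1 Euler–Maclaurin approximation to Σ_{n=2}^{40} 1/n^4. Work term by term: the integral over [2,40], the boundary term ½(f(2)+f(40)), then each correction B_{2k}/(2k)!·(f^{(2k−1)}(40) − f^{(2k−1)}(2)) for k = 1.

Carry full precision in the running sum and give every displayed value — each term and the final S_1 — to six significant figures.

∫_2^40 1/x^4 dx evaluates to 0.0416615.
Boundary: ½(f(2) + f(40)) = ½(0.0625000 + 3.90625e-07) = 0.0312502.
Running total after boundary: 0.0729117.
Order-1 term: 1/12 · (-3.90625e-08 − (-0.125000)) = 0.0104167.

S_1 ≈ 0.0833283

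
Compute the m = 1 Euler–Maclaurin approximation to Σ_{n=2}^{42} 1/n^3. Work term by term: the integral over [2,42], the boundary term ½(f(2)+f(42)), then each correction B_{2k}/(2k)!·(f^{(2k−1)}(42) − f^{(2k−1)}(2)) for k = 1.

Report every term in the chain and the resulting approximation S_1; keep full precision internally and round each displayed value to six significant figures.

S_1 ≈ 0.202848

∫_2^42 1/x^3 dx evaluates to 0.124717.
Endpoint term: (f(2) + f(42))/2 = (0.125000 + 1.34975e-05)/2 = 0.0625067.
So far: 0.187223.
Order-1 term: 1/12 · (-9.64104e-07 − (-0.187500)) = 0.0156249.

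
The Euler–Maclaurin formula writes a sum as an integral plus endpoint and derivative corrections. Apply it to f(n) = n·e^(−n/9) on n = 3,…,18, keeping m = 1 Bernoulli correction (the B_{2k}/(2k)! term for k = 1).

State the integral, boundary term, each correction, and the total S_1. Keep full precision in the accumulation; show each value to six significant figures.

Integral: ∫_3^18 x·e^(−x/9) dx = 44.4989.
Boundary: ½(f(3) + f(18)) = ½(2.14959 + 2.43604) = 2.29281.
Running total after boundary: 46.7917.
Order-1 term: 1/12 · (-0.135335 − 0.477688) = -0.0510852.

S_1 ≈ 46.7406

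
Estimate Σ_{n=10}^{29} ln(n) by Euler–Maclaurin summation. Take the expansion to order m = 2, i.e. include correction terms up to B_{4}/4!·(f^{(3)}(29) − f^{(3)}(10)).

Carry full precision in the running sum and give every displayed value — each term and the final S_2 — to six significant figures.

The integral term ∫_10^29 ln(x) dx = 55.6257.
Endpoint term: (f(10) + f(29))/2 = (2.30259 + 3.36730)/2 = 2.83494.
Integral + boundary = 58.4607.
k=1: B_{2}/(2)! × [f^{(1)}(29) − f^{(1)}(10)] = 1/12 × (0.0344828 − 0.100000) = -0.00545977.
Partial sum through k=1: 58.4552.
k=2: B_{4}/(4)! × [f^{(3)}(29) − f^{(3)}(10)] = −1/720 × (8.20042e-05 − 0.00200000) = 2.66388e-06.

S_2 ≈ 58.4552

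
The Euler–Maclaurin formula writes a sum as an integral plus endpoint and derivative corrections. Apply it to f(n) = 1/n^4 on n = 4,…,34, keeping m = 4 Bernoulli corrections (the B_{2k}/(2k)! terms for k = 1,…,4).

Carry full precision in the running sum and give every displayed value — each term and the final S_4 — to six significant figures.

S_4 ≈ 0.00746942

Integral: ∫_4^34 1/x^4 dx = 0.00519985.
Endpoint term: (f(4) + f(34))/2 = (0.00390625 + 7.48315e-07)/2 = 0.00195350.
Integral + boundary = 0.00715335.
Order-1 term: 1/12 · (-8.80370e-08 − (-0.00390625)) = 0.000325513.
Running total after k=1: 0.00747887.
Order-2 term: −1/720 · (-2.28470e-09 − (-0.00732422)) = -1.01725e-05.
Running total after k=2: 0.00746869.
Order-3 term: 1/30240 · (-1.10677e-10 − (-0.0256348)) = 8.47710e-07.
Running total after k=3: 0.00746954.
Order-4 term: −1/1209600 · (-8.61675e-12 − (-0.144196)) = -1.19209e-07.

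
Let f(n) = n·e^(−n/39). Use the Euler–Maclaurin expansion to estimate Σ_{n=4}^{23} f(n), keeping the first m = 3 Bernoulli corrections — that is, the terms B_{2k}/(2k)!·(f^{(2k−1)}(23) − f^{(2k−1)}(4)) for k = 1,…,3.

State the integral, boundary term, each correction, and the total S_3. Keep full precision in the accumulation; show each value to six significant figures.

The integral term ∫_4^23 x·e^(−x/39) dx = 172.819.
Boundary: ½(f(4) + f(23)) = ½(3.61008 + 12.7528) = 8.18144.
So far: 181.001.
Order-1 term: 1/12 · (0.227475 − 0.809954) = -0.0485400.
Partial sum through k=1: 180.952.
Order-2 term: −1/720 · (0.000878641 − 0.00171926) = 1.16753e-06.
Partial sum through k=2: 180.952.
Order-3 term: 1/30240 · (1.05702e-06 − 1.91059e-06) = -2.82265e-11.

S_3 ≈ 180.952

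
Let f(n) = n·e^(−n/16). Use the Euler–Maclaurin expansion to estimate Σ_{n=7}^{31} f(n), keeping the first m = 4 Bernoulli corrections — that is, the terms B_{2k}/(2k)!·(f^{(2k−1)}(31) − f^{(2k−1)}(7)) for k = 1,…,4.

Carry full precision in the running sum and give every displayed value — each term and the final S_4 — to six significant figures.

S_4 ≈ 133.714

The integral term ∫_7^31 x·e^(−x/16) dx = 129.263.
Endpoint term: (f(7) + f(31))/2 = (4.51954 + 4.46597)/2 = 4.49276.
So far: 133.756.
Correction k=1: B_{2}/2! · (f^{(1)}(31) − f^{(1)}(7)) = 1/12 · (-0.135060 − 0.363177) = -0.0415197.
After k=1: 133.714.
Correction k=2: B_{4}/4! · (f^{(3)}(31) − f^{(3)}(7)) = −1/720 · (0.000597920 − 0.00646279) = 8.14565e-06.
After k=2: 133.714.
Correction k=3: B_{6}/6! · (f^{(5)}(31) − f^{(5)}(7)) = 1/30240 · (6.73210e-06 − 4.49489e-05) = -1.26378e-09.
After k=3: 133.714.
Correction k=4: B_{8}/8! · (f^{(7)}(31) − f^{(7)}(7)) = −1/1209600 · (4.34710e-08 − 2.52549e-07) = 1.72849e-13.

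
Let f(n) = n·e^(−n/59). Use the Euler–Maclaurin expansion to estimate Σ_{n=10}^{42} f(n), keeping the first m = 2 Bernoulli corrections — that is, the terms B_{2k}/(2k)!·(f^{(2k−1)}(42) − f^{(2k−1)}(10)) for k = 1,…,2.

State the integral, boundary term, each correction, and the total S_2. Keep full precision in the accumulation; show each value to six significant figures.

S_2 ≈ 526.535

The integral term ∫_10^42 x·e^(−x/59) dx = 512.056.
½[f(10) + f(42)] = ½[8.44094 + 20.6106] = 14.5258.
Running total after boundary: 526.581.
Correction k=1: B_{2}/2! · (f^{(1)}(42) − f^{(1)}(10)) = 1/12 · (0.141396 − 0.701027) = -0.0466359.
Partial sum through k=1: 526.535.
Correction k=2: B_{4}/4! · (f^{(3)}(42) − f^{(3)}(10)) = −1/720 · (0.000322566 − 0.000686359) = 5.05267e-07.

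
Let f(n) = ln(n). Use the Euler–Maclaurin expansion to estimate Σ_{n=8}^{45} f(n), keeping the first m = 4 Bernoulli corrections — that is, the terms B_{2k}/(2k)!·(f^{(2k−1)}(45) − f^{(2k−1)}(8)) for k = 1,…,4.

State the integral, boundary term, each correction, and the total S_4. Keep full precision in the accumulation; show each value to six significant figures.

S_4 ≈ 120.599

Integral: ∫_8^45 ln(x) dx = 117.664.
½[f(8) + f(45)] = ½[2.07944 + 3.80666] = 2.94305.
Running total after boundary: 120.607.
k=1: B_{2}/(2)! × [f^{(1)}(45) − f^{(1)}(8)] = 1/12 × (0.0222222 − 0.125000) = -0.00856481.
After k=1: 120.599.
k=2: B_{4}/(4)! × [f^{(3)}(45) − f^{(3)}(8)] = −1/720 × (2.19479e-05 − 0.00390625) = 5.39486e-06.
After k=2: 120.599.
k=3: B_{6}/(6)! × [f^{(5)}(45) − f^{(5)}(8)] = 1/30240 × (1.30061e-07 − 0.000732422) = -2.42160e-08.
After k=3: 120.599.
k=4: B_{8}/(8)! × [f^{(7)}(45) − f^{(7)}(8)] = −1/1209600 × (1.92684e-09 − 0.000343323) = 2.83830e-10.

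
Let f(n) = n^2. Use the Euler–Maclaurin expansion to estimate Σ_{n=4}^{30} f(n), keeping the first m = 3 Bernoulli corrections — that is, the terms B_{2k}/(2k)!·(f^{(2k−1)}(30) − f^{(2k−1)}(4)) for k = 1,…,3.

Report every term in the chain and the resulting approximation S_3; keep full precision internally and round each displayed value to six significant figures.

S_3 ≈ 9441.00

The integral term ∫_4^30 x^2 dx = 8978.67.
Boundary: ½(f(4) + f(30)) = ½(16.0000 + 900.000) = 458.000.
So far: 9436.67.
Order-1 term: 1/12 · (60.0000 − 8.00000) = 4.33333.
After k=1: 9441.00.
Order-2 term: −1/720 · (0.00000 − 0.00000) = 0.00000.
After k=2: 9441.00.
Order-3 term: 1/30240 · (0.00000 − 0.00000) = 0.00000.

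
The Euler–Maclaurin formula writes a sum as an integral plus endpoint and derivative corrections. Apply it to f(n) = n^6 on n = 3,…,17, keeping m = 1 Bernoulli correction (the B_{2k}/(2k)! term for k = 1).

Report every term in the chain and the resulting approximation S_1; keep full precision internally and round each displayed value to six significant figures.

Integral: ∫_3^17 x^6 dx = 5.86195e+07.
Boundary: ½(f(3) + f(17)) = ½(729.000 + 2.41376e+07) = 1.20691e+07.
Integral + boundary = 7.06886e+07.
Correction k=1: B_{2}/2! · (f^{(1)}(17) − f^{(1)}(3)) = 1/12 · (8.51914e+06 − 1458.00) = 709807.

S_1 ≈ 7.13985e+07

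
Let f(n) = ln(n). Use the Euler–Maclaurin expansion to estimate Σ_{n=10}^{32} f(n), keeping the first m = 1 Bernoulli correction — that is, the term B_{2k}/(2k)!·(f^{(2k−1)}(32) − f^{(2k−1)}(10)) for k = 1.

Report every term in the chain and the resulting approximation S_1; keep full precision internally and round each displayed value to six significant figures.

S_1 ≈ 68.7561

The integral term ∫_10^32 ln(x) dx = 65.8777.
Endpoint term: (f(10) + f(32))/2 = (2.30259 + 3.46574)/2 = 2.88416.
Running total after boundary: 68.7619.
k=1: B_{2}/(2)! × [f^{(1)}(32) − f^{(1)}(10)] = 1/12 × (0.0312500 − 0.100000) = -0.00572917.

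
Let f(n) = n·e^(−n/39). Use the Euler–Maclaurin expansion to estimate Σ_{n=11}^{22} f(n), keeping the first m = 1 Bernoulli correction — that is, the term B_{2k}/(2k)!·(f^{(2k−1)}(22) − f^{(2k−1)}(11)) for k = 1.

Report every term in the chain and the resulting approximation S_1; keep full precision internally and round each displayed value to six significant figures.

∫_11^22 x·e^(−x/39) dx evaluates to 117.415.
½[f(11) + f(22)] = ½[8.29659 + 12.5151] = 10.4059.
Running total after boundary: 127.821.
Correction k=1: B_{2}/2! · (f^{(1)}(22) − f^{(1)}(11)) = 1/12 · (0.247969 − 0.541502) = -0.0244611.

S_1 ≈ 127.797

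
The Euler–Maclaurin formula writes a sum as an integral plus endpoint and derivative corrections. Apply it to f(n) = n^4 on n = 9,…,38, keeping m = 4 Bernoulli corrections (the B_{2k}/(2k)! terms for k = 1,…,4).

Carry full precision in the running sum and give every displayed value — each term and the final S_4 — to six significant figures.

S_4 ≈ 1.68991e+07

∫_9^38 x^4 dx evaluates to 1.58352e+07.
Endpoint term: (f(9) + f(38))/2 = (6561.00 + 2.08514e+06)/2 = 1.04585e+06.
Running total after boundary: 1.68811e+07.
k=1: B_{2}/(2)! × [f^{(1)}(38) − f^{(1)}(9)] = 1/12 × (219488 − 2916.00) = 18047.7.
Running total after k=1: 1.68991e+07.
k=2: B_{4}/(4)! × [f^{(3)}(38) − f^{(3)}(9)] = −1/720 × (912.000 − 216.000) = -0.966667.
Running total after k=2: 1.68991e+07.
k=3: B_{6}/(6)! × [f^{(5)}(38) − f^{(5)}(9)] = 1/30240 × (0.00000 − 0.00000) = 0.00000.
Running total after k=3: 1.68991e+07.
k=4: B_{8}/(8)! × [f^{(7)}(38) − f^{(7)}(9)] = −1/1209600 × (0.00000 − 0.00000) = 0.00000.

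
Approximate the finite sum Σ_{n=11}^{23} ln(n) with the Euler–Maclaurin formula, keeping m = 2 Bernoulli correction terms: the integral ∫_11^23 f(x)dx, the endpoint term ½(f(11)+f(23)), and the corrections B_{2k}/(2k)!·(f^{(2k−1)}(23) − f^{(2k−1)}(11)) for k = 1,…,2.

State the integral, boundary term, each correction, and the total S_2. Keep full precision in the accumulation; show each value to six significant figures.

Integral: ∫_11^23 ln(x) dx = 33.7395.
½[f(11) + f(23)] = ½[2.39790 + 3.13549] = 2.76669.
Running total after boundary: 36.5062.
Order-1 term: 1/12 · (0.0434783 − 0.0909091) = -0.00395257.
After k=1: 36.5023.
Order-2 term: −1/720 · (0.000164379 − 0.00150263) = 1.85868e-06.

S_2 ≈ 36.5023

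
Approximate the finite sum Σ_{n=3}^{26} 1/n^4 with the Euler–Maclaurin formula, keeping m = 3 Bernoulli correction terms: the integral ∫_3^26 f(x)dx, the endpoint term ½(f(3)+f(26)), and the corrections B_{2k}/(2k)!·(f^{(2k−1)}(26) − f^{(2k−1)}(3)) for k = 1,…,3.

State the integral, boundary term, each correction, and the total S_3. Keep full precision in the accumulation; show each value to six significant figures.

S_3 ≈ 0.0198074

The integral term ∫_3^26 1/x^4 dx = 0.0123267.
Endpoint term: (f(3) + f(26))/2 = (0.0123457 + 2.18830e-06)/2 = 0.00617393.
So far: 0.0185006.
Order-1 term: 1/12 · (-3.36661e-07 − (-0.0164609)) = 0.00137171.
Partial sum through k=1: 0.0198724.
Order-2 term: −1/720 · (-1.49406e-08 − (-0.0548697)) = -7.62079e-05.
Partial sum through k=2: 0.0197962.
Order-3 term: 1/30240 · (-1.23768e-09 − (-0.341411)) = 1.12901e-05.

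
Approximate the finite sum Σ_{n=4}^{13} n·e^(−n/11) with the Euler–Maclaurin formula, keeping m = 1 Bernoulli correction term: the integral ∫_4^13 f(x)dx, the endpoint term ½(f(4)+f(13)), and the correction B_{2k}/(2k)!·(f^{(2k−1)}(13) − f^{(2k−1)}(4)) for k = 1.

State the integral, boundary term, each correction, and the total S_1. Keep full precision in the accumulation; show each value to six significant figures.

S_1 ≈ 37.0670

Integral: ∫_4^13 x·e^(−x/11) dx = 33.7245.
Boundary: ½(f(4) + f(13)) = ½(2.78058 + 3.98737) = 3.38397.
So far: 37.1085.
Correction k=1: B_{2}/2! · (f^{(1)}(13) − f^{(1)}(4)) = 1/12 · (-0.0557674 − 0.442364) = -0.0415110.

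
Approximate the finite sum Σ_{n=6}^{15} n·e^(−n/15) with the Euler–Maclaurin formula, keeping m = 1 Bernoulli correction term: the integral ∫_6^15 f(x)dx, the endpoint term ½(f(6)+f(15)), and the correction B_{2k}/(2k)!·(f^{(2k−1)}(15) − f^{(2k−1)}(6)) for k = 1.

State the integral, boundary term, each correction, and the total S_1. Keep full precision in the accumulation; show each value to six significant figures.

S_1 ≈ 50.3416

Integral: ∫_6^15 x·e^(−x/15) dx = 45.6051.
Endpoint term: (f(6) + f(15))/2 = (4.02192 + 5.51819)/2 = 4.77006.
Running total after boundary: 50.3751.
Correction k=1: B_{2}/2! · (f^{(1)}(15) − f^{(1)}(6)) = 1/12 · (0.00000 − 0.402192) = -0.0335160.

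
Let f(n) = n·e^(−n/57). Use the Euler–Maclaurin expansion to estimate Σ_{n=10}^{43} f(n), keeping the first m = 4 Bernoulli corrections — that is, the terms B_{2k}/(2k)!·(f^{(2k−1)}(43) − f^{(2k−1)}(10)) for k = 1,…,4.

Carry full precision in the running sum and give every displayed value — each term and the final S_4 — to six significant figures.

Integral: ∫_10^43 x·e^(−x/57) dx = 523.775.
Boundary: ½(f(10) + f(43)) = ½(8.39089 + 20.2229) = 14.3069.
Running total after boundary: 538.081.
Order-1 term: 1/12 · (0.115512 − 0.691880) = -0.0480307.
Partial sum through k=1: 538.033.
Order-2 term: −1/720 · (0.000325057 − 0.000729473) = 5.61689e-07.
Partial sum through k=2: 538.033.
Order-3 term: 1/30240 · (1.89154e-07 − 3.83501e-07) = -6.42682e-12.
Partial sum through k=3: 538.033.
Order-4 term: −1/1209600 · (8.56447e-11 − 1.66968e-10) = 6.72317e-17.

S_4 ≈ 538.033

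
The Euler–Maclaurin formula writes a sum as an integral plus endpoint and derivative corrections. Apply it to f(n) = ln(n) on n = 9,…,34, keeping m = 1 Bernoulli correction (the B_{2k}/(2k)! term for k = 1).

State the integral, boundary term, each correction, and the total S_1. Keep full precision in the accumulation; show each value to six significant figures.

Integral: ∫_9^34 ln(x) dx = 75.1212.
½[f(9) + f(34)] = ½[2.19722 + 3.52636] = 2.86179.
Running total after boundary: 77.9830.
Correction k=1: B_{2}/2! · (f^{(1)}(34) − f^{(1)}(9)) = 1/12 · (0.0294118 − 0.111111) = -0.00680828.

S_1 ≈ 77.9762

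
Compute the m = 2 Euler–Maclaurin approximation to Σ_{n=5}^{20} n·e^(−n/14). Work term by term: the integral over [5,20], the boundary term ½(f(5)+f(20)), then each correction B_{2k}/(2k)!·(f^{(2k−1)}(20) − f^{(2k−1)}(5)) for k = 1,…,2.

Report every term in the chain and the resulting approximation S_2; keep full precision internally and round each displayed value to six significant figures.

Integral: ∫_5^20 x·e^(−x/14) dx = 72.0390.
Endpoint term: (f(5) + f(20))/2 = (3.49836 + 4.79302)/2 = 4.14569.
So far: 76.1847.
Correction k=1: B_{2}/2! · (f^{(1)}(20) − f^{(1)}(5)) = 1/12 · (-0.102708 − 0.449789) = -0.0460414.
Running total after k=1: 76.1387.
Correction k=2: B_{4}/4! · (f^{(3)}(20) − f^{(3)}(5)) = −1/720 · (0.00192140 − 0.00943436) = 1.04347e-05.

S_2 ≈ 76.1387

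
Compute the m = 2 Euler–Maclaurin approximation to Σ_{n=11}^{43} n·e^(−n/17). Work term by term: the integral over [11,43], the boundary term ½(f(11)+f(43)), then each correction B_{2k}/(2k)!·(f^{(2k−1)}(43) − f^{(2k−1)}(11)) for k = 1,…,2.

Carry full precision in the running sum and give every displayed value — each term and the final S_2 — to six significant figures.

S_2 ≈ 172.494

Integral: ∫_11^43 x·e^(−x/17) dx = 167.926.
Boundary: ½(f(11) + f(43)) = ½(5.75942 + 3.42735) = 4.59339.
Running total after boundary: 172.519.
k=1: B_{2}/(2)! × [f^{(1)}(43) − f^{(1)}(11)] = 1/12 × (-0.121903 − 0.184794) = -0.0255581.
Partial sum through k=1: 172.494.
k=2: B_{4}/(4)! × [f^{(3)}(43) − f^{(3)}(11)] = −1/720 × (0.000129788 − 0.00426284) = 5.74035e-06.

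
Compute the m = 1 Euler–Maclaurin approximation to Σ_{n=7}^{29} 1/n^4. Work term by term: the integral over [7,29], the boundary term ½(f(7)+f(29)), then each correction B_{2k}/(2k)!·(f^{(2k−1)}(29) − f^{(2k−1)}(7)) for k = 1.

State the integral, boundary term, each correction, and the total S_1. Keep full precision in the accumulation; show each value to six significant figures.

S_1 ≈ 0.00118692

∫_7^29 1/x^4 dx evaluates to 0.000958150.
½[f(7) + f(29)] = ½[0.000416493 + 1.41387e-06] = 0.000208953.
Running total after boundary: 0.00116710.
k=1: B_{2}/(2)! × [f^{(1)}(29) − f^{(1)}(7)] = 1/12 × (-1.95016e-07 − (-0.000237996)) = 1.98168e-05.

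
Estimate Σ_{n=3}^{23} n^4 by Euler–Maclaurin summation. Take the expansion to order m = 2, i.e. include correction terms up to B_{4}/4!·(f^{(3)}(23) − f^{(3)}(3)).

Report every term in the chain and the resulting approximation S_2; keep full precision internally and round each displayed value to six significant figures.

S_2 ≈ 1.43123e+06

∫_3^23 x^4 dx evaluates to 1.28722e+06.
Boundary: ½(f(3) + f(23)) = ½(81.0000 + 279841) = 139961.
Running total after boundary: 1.42718e+06.
k=1: B_{2}/(2)! × [f^{(1)}(23) − f^{(1)}(3)] = 1/12 × (48668.0 − 108.000) = 4046.67.
After k=1: 1.43123e+06.
k=2: B_{4}/(4)! × [f^{(3)}(23) − f^{(3)}(3)] = −1/720 × (552.000 − 72.0000) = -0.666667.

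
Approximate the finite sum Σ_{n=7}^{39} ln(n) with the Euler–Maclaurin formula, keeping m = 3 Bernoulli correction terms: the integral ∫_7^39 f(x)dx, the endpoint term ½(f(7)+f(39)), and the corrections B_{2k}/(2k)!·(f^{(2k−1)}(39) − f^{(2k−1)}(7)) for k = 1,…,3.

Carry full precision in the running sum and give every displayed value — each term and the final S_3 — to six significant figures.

S_3 ≈ 100.053

∫_7^39 ln(x) dx evaluates to 97.2575.
Endpoint term: (f(7) + f(39))/2 = (1.94591 + 3.66356)/2 = 2.80474.
Running total after boundary: 100.062.
Correction k=1: B_{2}/2! · (f^{(1)}(39) − f^{(1)}(7)) = 1/12 · (0.0256410 − 0.142857) = -0.00976801.
After k=1: 100.053.
Correction k=2: B_{4}/4! · (f^{(3)}(39) − f^{(3)}(7)) = −1/720 · (3.37160e-05 − 0.00583090) = 8.05165e-06.
After k=2: 100.053.
Correction k=3: B_{6}/6! · (f^{(5)}(39) − f^{(5)}(7)) = 1/30240 · (2.66004e-07 − 0.00142798) = -4.72126e-08.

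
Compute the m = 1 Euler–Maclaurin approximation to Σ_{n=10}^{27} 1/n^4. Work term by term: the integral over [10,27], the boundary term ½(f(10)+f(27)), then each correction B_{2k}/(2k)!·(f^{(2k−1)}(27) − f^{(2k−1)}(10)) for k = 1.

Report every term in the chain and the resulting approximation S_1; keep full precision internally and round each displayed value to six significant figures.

S_1 ≈ 0.000370649

Integral: ∫_10^27 1/x^4 dx = 0.000316398.
½[f(10) + f(27)] = ½[0.000100000 + 1.88168e-06] = 5.09408e-05.
Running total after boundary: 0.000367339.
k=1: B_{2}/(2)! × [f^{(1)}(27) − f^{(1)}(10)] = 1/12 × (-2.78767e-07 − (-4.00000e-05)) = 3.31010e-06.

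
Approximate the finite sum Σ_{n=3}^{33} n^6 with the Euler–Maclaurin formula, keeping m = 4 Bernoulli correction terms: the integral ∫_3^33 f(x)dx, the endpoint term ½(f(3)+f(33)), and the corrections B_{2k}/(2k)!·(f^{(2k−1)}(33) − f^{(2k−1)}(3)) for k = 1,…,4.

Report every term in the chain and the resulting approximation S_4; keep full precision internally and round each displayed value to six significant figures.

Integral: ∫_3^33 x^6 dx = 6.08835e+09.
Boundary: ½(f(3) + f(33)) = ½(729.000 + 1.29147e+09) = 6.45734e+08.
Integral + boundary = 6.73408e+09.
Correction k=1: B_{2}/2! · (f^{(1)}(33) − f^{(1)}(3)) = 1/12 · (2.34812e+08 − 1458.00) = 1.95676e+07.
After k=1: 6.75365e+09.
Correction k=2: B_{4}/4! · (f^{(3)}(33) − f^{(3)}(3)) = −1/720 · (4.31244e+06 − 3240.00) = -5985.00.
After k=2: 6.75364e+09.
Correction k=3: B_{6}/6! · (f^{(5)}(33) − f^{(5)}(3)) = 1/30240 · (23760.0 − 2160.00) = 0.714286.
After k=3: 6.75364e+09.
Correction k=4: B_{8}/8! · (f^{(7)}(33) − f^{(7)}(3)) = −1/1209600 · (0.00000 − 0.00000) = 0.00000.

S_4 ≈ 6.75364e+09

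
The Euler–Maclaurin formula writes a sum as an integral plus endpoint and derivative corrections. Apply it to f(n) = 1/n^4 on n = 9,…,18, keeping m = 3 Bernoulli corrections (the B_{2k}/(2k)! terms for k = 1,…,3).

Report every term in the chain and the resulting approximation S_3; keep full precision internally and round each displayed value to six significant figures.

Integral: ∫_9^18 1/x^4 dx = 0.000400091.
½[f(9) + f(18)] = ½[0.000152416 + 9.52599e-06] = 8.09709e-05.
So far: 0.000481062.
k=1: B_{2}/(2)! × [f^{(1)}(18) − f^{(1)}(9)] = 1/12 × (-2.11689e-06 − (-6.77404e-05)) = 5.46862e-06.
Running total after k=1: 0.000486531.
k=2: B_{4}/(4)! × [f^{(3)}(18) − f^{(3)}(9)] = −1/720 × (-1.96008e-07 − (-2.50890e-05)) = -3.45736e-08.
Running total after k=2: 0.000486496.
k=3: B_{6}/(6)! × [f^{(5)}(18) − f^{(5)}(9)] = 1/30240 × (-3.38779e-08 − (-1.73455e-05)) = 5.72474e-10.

S_3 ≈ 0.000486497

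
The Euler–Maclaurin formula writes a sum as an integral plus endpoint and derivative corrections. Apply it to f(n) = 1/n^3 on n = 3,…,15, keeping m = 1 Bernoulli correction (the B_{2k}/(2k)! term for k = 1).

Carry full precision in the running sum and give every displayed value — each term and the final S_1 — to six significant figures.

Integral: ∫_3^15 1/x^3 dx = 0.0533333.
½[f(3) + f(15)] = ½[0.0370370 + 0.000296296] = 0.0186667.
Running total after boundary: 0.0720000.
Correction k=1: B_{2}/2! · (f^{(1)}(15) − f^{(1)}(3)) = 1/12 · (-5.92593e-05 − (-0.0370370)) = 0.00308148.

S_1 ≈ 0.0750815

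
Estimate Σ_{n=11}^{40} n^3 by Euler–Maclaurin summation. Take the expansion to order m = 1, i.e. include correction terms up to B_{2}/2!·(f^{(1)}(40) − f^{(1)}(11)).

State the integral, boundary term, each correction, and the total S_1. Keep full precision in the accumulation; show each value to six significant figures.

The integral term ∫_11^40 x^3 dx = 636340.
½[f(11) + f(40)] = ½[1331.00 + 64000.0] = 32665.5.
Integral + boundary = 669005.
Order-1 term: 1/12 · (4800.00 − 363.000) = 369.750.

S_1 ≈ 669375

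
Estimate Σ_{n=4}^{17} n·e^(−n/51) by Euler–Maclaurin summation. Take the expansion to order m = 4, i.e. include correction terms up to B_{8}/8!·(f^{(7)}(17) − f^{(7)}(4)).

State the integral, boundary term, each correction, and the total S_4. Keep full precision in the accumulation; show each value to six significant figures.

S_4 ≈ 116.384

∫_4^17 x·e^(−x/51) dx evaluates to 108.476.
Endpoint term: (f(4) + f(17))/2 = (3.69826 + 12.1810)/2 = 7.93965.
So far: 116.415.
k=1: B_{2}/(2)! × [f^{(1)}(17) − f^{(1)}(4)] = 1/12 × (0.477688 − 0.852051) = -0.0311969.
Partial sum through k=1: 116.384.
k=2: B_{4}/(4)! × [f^{(3)}(17) − f^{(3)}(4)] = −1/720 × (0.000734621 − 0.00103852) = 4.22077e-07.
Partial sum through k=2: 116.384.
k=3: B_{6}/(6)! × [f^{(5)}(17) − f^{(5)}(4)] = 1/30240 × (4.94267e-07 − 6.72606e-07) = -5.89746e-12.
Partial sum through k=3: 116.384.
k=4: B_{8}/(8)! × [f^{(7)}(17) − f^{(7)}(4)] = −1/1209600 × (2.71471e-10 − 3.63681e-10) = 7.62325e-17.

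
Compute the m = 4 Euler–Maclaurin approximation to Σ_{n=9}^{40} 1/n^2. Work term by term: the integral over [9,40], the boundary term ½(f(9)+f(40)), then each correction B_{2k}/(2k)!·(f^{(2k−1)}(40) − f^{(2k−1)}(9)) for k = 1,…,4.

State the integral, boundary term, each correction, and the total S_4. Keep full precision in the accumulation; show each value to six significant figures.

∫_9^40 1/x^2 dx evaluates to 0.0861111.
½[f(9) + f(40)] = ½[0.0123457 + 0.000625000] = 0.00648534.
Integral + boundary = 0.0925965.
Correction k=1: B_{2}/2! · (f^{(1)}(40) − f^{(1)}(9)) = 1/12 · (-3.12500e-05 − (-0.00274348)) = 0.000226020.
Running total after k=1: 0.0928225.
Correction k=2: B_{4}/4! · (f^{(3)}(40) − f^{(3)}(9)) = −1/720 · (-2.34375e-07 − (-0.000406442)) = -5.64177e-07.
Running total after k=2: 0.0928219.
Correction k=3: B_{6}/6! · (f^{(5)}(40) − f^{(5)}(9)) = 1/30240 · (-4.39453e-09 − (-0.000150534)) = 4.97783e-09.
Running total after k=3: 0.0928219.
Correction k=4: B_{8}/8! · (f^{(7)}(40) − f^{(7)}(9)) = −1/1209600 · (-1.53809e-10 − (-0.000104073)) = -8.60390e-11.

S_4 ≈ 0.0928219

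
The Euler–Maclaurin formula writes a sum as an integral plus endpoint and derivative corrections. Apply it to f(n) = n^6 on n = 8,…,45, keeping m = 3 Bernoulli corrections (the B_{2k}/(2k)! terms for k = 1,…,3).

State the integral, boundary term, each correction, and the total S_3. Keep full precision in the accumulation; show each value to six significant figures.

The integral term ∫_8^45 x^6 dx = 5.33811e+10.
Boundary: ½(f(8) + f(45)) = ½(262144 + 8.30377e+09) = 4.15201e+09.
Running total after boundary: 5.75331e+10.
k=1: B_{2}/(2)! × [f^{(1)}(45) − f^{(1)}(8)] = 1/12 × (1.10717e+09 − 196608) = 9.22477e+07.
After k=1: 5.76253e+10.
k=2: B_{4}/(4)! × [f^{(3)}(45) − f^{(3)}(8)] = −1/720 × (1.09350e+07 − 61440.0) = -15102.2.
After k=2: 5.76253e+10.
k=3: B_{6}/(6)! × [f^{(5)}(45) − f^{(5)}(8)] = 1/30240 × (32400.0 − 5760.00) = 0.880952.

S_3 ≈ 5.76253e+10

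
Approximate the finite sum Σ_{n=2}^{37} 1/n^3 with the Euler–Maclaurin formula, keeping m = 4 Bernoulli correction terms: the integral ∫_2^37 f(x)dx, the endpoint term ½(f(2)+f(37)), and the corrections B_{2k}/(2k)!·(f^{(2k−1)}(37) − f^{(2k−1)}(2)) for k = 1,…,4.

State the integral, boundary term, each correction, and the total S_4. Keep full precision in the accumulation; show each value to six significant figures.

∫_2^37 1/x^3 dx evaluates to 0.124635.
Boundary: ½(f(2) + f(37)) = ½(0.125000 + 1.97422e-05) = 0.0625099.
So far: 0.187145.
Correction k=1: B_{2}/2! · (f^{(1)}(37) − f^{(1)}(2)) = 1/12 · (-1.60072e-06 − (-0.187500)) = 0.0156249.
Running total after k=1: 0.202770.
Correction k=2: B_{4}/4! · (f^{(3)}(37) − f^{(3)}(2)) = −1/720 · (-2.33852e-08 − (-0.937500)) = -0.00130208.
Running total after k=2: 0.201467.
Correction k=3: B_{6}/6! · (f^{(5)}(37) − f^{(5)}(2)) = 1/30240 · (-7.17442e-10 − (-9.84375)) = 0.000325521.
Running total after k=3: 0.201793.
Correction k=4: B_{8}/8! · (f^{(7)}(37) − f^{(7)}(2)) = −1/1209600 · (-3.77325e-11 − (-177.188)) = -0.000146484.

S_4 ≈ 0.201646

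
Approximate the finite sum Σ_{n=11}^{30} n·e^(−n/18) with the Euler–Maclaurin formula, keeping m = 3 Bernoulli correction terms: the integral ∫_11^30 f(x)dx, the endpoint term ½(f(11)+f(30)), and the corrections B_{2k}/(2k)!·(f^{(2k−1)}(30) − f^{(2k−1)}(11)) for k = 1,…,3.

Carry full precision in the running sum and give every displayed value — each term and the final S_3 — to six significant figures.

S_3 ≈ 125.916

∫_11^30 x·e^(−x/18) dx evaluates to 120.126.
Boundary: ½(f(11) + f(30)) = ½(5.97022 + 5.66627) = 5.81825.
Integral + boundary = 125.944.
Correction k=1: B_{2}/2! · (f^{(1)}(30) − f^{(1)}(11)) = 1/12 · (-0.125917 − 0.211068) = -0.0280821.
After k=1: 125.916.
Correction k=2: B_{4}/4! · (f^{(3)}(30) − f^{(3)}(11)) = −1/720 · (0.000777266 − 0.00400174) = 4.47843e-06.
After k=2: 125.916.
Correction k=3: B_{6}/6! · (f^{(5)}(30) − f^{(5)}(11)) = 1/30240 · (5.99742e-06 − 2.26915e-05) = -5.52051e-10.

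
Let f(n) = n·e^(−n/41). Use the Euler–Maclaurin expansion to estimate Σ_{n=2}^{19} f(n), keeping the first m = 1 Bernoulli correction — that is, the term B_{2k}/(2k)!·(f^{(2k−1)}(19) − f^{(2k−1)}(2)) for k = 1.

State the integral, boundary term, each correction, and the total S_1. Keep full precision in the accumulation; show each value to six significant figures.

S_1 ≈ 138.282

∫_2^19 x·e^(−x/41) dx evaluates to 131.400.
Endpoint term: (f(2) + f(19))/2 = (1.90478 + 11.9535)/2 = 6.92914.
Integral + boundary = 138.329.
Order-1 term: 1/12 · (0.337583 − 0.905932) = -0.0473624.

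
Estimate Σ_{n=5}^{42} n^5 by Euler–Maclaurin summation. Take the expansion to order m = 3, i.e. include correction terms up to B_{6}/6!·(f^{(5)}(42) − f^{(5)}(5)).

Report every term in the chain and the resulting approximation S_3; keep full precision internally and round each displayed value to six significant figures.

Integral: ∫_5^42 x^5 dx = 9.14836e+08.
Boundary: ½(f(5) + f(42)) = ½(3125.00 + 1.30691e+08) = 6.53472e+07.
So far: 9.80183e+08.
Order-1 term: 1/12 · (1.55585e+07 − 3125.00) = 1.29628e+06.
After k=1: 9.81479e+08.
Order-2 term: −1/720 · (105840 − 1500.00) = -144.917.
After k=2: 9.81479e+08.
Order-3 term: 1/30240 · (120.000 − 120.000) = 0.00000.

S_3 ≈ 9.81479e+08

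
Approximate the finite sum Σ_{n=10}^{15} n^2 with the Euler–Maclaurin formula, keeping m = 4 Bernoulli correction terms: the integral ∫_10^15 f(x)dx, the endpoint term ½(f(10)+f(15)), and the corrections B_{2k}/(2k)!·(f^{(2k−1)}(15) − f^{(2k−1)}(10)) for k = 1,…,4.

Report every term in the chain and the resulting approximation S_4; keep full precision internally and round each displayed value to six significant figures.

The integral term ∫_10^15 x^2 dx = 791.667.
Boundary: ½(f(10) + f(15)) = ½(100.000 + 225.000) = 162.500.
Running total after boundary: 954.167.
Correction k=1: B_{2}/2! · (f^{(1)}(15) − f^{(1)}(10)) = 1/12 · (30.0000 − 20.0000) = 0.833333.
Running total after k=1: 955.000.
Correction k=2: B_{4}/4! · (f^{(3)}(15) − f^{(3)}(10)) = −1/720 · (0.00000 − 0.00000) = 0.00000.
Running total after k=2: 955.000.
Correction k=3: B_{6}/6! · (f^{(5)}(15) − f^{(5)}(10)) = 1/30240 · (0.00000 − 0.00000) = 0.00000.
Running total after k=3: 955.000.
Correction k=4: B_{8}/8! · (f^{(7)}(15) − f^{(7)}(10)) = −1/1209600 · (0.00000 − 0.00000) = 0.00000.

S_4 ≈ 955.000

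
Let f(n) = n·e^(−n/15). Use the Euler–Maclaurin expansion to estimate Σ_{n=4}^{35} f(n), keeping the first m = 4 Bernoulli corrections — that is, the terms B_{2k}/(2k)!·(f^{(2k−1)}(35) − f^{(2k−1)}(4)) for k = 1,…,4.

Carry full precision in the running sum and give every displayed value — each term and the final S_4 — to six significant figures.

S_4 ≈ 148.732

∫_4^35 x·e^(−x/15) dx evaluates to 145.561.
Endpoint term: (f(4) + f(35))/2 = (3.06371 + 3.39402)/2 = 3.22887.
So far: 148.789.
k=1: B_{2}/(2)! × [f^{(1)}(35) − f^{(1)}(4)] = 1/12 × (-0.129296 − 0.561681) = -0.0575814.
Partial sum through k=1: 148.732.
k=2: B_{4}/(4)! × [f^{(3)}(35) − f^{(3)}(4)] = −1/720 × (0.000287324 − 0.00930461) = 1.25240e-05.
Partial sum through k=2: 148.732.
k=3: B_{6}/(6)! × [f^{(5)}(35) − f^{(5)}(4)] = 1/30240 × (5.10799e-06 − 7.16127e-05) = -2.19923e-09.
Partial sum through k=3: 148.732.
k=4: B_{8}/(8)! × [f^{(7)}(35) − f^{(7)}(4)] = −1/1209600 × (3.97288e-08 − 4.52763e-07) = 3.41463e-13.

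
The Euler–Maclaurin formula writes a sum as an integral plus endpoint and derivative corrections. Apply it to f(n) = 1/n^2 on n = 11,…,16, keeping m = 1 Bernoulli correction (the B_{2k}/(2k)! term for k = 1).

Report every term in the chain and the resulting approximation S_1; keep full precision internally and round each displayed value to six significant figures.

S_1 ≈ 0.0345790

∫_11^16 1/x^2 dx evaluates to 0.0284091.
½[f(11) + f(16)] = ½[0.00826446 + 0.00390625] = 0.00608536.
Integral + boundary = 0.0344944.
Correction k=1: B_{2}/2! · (f^{(1)}(16) − f^{(1)}(11)) = 1/12 · (-0.000488281 − (-0.00150263)) = 8.45290e-05.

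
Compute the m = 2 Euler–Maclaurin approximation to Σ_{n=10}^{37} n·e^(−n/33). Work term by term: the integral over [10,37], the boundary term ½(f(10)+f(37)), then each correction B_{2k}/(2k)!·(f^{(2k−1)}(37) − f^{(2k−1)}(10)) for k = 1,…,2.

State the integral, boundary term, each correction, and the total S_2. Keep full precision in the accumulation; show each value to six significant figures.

S_2 ≈ 304.923

∫_10^37 x·e^(−x/33) dx evaluates to 295.247.
Endpoint term: (f(10) + f(37))/2 = (7.38577 + 12.0577)/2 = 9.72175.
So far: 304.969.
Correction k=1: B_{2}/2! · (f^{(1)}(37) − f^{(1)}(10)) = 1/12 · (-0.0395012 − 0.514766) = -0.0461889.
Running total after k=1: 304.923.
Correction k=2: B_{4}/4! · (f^{(3)}(37) − f^{(3)}(10)) = −1/720 · (0.000562230 − 0.00182913) = 1.75958e-06.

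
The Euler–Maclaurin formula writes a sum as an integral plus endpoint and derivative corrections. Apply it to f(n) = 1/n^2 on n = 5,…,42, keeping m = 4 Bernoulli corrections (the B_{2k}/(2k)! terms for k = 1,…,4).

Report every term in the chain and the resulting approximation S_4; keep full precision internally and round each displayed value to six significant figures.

S_4 ≈ 0.197795

The integral term ∫_5^42 1/x^2 dx = 0.176190.
½[f(5) + f(42)] = ½[0.0400000 + 0.000566893] = 0.0202834.
Integral + boundary = 0.196474.
k=1: B_{2}/(2)! × [f^{(1)}(42) − f^{(1)}(5)] = 1/12 × (-2.69949e-05 − (-0.0160000)) = 0.00133108.
Running total after k=1: 0.197805.
k=2: B_{4}/(4)! × [f^{(3)}(42) − f^{(3)}(5)] = −1/720 × (-1.83639e-07 − (-0.00768000)) = -1.06664e-05.
Running total after k=2: 0.197794.
k=3: B_{6}/(6)! × [f^{(5)}(42) − f^{(5)}(5)] = 1/30240 × (-3.12311e-09 − (-0.00921600)) = 3.04762e-07.
Running total after k=3: 0.197795.
k=4: B_{8}/(8)! × [f^{(7)}(42) − f^{(7)}(5)] = −1/1209600 × (-9.91464e-11 − (-0.0206438)) = -1.70667e-08.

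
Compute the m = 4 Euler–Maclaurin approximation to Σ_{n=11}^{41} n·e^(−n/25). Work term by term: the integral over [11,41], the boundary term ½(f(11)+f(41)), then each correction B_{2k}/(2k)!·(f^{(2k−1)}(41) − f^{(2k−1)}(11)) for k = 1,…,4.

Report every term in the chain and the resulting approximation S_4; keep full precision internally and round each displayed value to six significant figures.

S_4 ≈ 267.044

The integral term ∫_11^41 x·e^(−x/25) dx = 259.566.
Endpoint term: (f(11) + f(41))/2 = (7.08440 + 7.95318)/2 = 7.51879.
So far: 267.085.
Order-1 term: 1/12 · (-0.124147 − 0.360660) = -0.0404006.
After k=1: 267.044.
Order-2 term: −1/720 · (0.000422101 − 0.00263797) = 3.07760e-06.
After k=2: 267.044.
Order-3 term: 1/30240 · (1.66854e-06 − 7.51822e-06) = -1.93442e-10.
After k=3: 267.044.
Order-4 term: −1/1209600 · (4.25875e-09 − 1.73051e-08) = 1.07857e-14.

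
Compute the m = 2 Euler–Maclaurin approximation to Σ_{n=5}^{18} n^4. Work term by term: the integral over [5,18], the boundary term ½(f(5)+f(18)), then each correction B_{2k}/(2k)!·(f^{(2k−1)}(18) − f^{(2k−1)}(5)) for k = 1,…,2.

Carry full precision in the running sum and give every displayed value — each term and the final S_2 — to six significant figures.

S_2 ≈ 431991

Integral: ∫_5^18 x^4 dx = 377289.
½[f(5) + f(18)] = ½[625.000 + 104976] = 52800.5.
So far: 430089.
Order-1 term: 1/12 · (23328.0 − 500.000) = 1902.33.
Running total after k=1: 431991.
Order-2 term: −1/720 · (432.000 − 120.000) = -0.433333.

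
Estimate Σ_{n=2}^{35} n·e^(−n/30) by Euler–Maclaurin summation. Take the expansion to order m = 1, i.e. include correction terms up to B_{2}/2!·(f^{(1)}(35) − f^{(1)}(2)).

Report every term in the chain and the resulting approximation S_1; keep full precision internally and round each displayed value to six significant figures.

The integral term ∫_2^35 x·e^(−x/30) dx = 290.850.
Endpoint term: (f(2) + f(35))/2 = (1.87101 + 10.8991)/2 = 6.38506.
Integral + boundary = 297.235.
Order-1 term: 1/12 · (-0.0519005 − 0.873140) = -0.0770867.

S_1 ≈ 297.158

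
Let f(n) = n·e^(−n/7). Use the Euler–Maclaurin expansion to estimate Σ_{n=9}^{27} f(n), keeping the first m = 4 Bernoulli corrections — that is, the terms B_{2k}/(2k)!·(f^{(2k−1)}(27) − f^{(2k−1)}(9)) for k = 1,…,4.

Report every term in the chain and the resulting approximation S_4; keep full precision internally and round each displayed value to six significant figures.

S_4 ≈ 27.4650

The integral term ∫_9^27 x·e^(−x/7) dx = 25.9342.
Endpoint term: (f(9) + f(27))/2 = (2.48808 + 0.570464)/2 = 1.52927.
Running total after boundary: 27.4635.
k=1: B_{2}/(2)! × [f^{(1)}(27) − f^{(1)}(9)] = 1/12 × (-0.0603665 − (-0.0789866)) = 0.00155167.
Partial sum through k=1: 27.4650.
k=2: B_{4}/(4)! × [f^{(3)}(27) − f^{(3)}(9)] = −1/720 × (-0.000369591 − 0.00967183) = 1.39464e-05.
Partial sum through k=2: 27.4650.
k=3: B_{6}/(6)! × [f^{(5)}(27) − f^{(5)}(9)] = 1/30240 × (1.00569e-05 − 0.000427666) = -1.38098e-08.
Partial sum through k=3: 27.4650.
k=4: B_{8}/(8)! × [f^{(7)}(27) − f^{(7)}(9)] = −1/1209600 × (5.64418e-07 − 1.34275e-05) = 1.06342e-11.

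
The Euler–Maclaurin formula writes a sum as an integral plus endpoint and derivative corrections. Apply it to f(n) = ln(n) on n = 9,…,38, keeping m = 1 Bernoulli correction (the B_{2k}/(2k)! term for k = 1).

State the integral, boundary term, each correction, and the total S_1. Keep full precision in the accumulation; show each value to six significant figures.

∫_9^38 ln(x) dx evaluates to 89.4533.
Boundary: ½(f(9) + f(38)) = ½(2.19722 + 3.63759) = 2.91741.
So far: 92.3707.
Correction k=1: B_{2}/2! · (f^{(1)}(38) − f^{(1)}(9)) = 1/12 · (0.0263158 − 0.111111) = -0.00706628.

S_1 ≈ 92.3636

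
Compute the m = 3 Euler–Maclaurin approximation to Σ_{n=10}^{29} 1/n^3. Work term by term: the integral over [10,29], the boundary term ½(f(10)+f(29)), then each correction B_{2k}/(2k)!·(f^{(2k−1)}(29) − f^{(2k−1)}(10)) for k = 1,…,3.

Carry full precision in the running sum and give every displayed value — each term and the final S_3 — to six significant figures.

∫_10^29 1/x^3 dx evaluates to 0.00440547.
Boundary: ½(f(10) + f(29)) = ½(0.00100000 + 4.10021e-05) = 0.000520501.
Integral + boundary = 0.00492597.
k=1: B_{2}/(2)! × [f^{(1)}(29) − f^{(1)}(10)] = 1/12 × (-4.24160e-06 − (-0.000300000)) = 2.46465e-05.
Running total after k=1: 0.00495062.
k=2: B_{4}/(4)! × [f^{(3)}(29) − f^{(3)}(10)] = −1/720 × (-1.00870e-07 − (-6.00000e-05)) = -8.31932e-08.
Running total after k=2: 0.00495053.
k=3: B_{6}/(6)! × [f^{(5)}(29) − f^{(5)}(10)] = 1/30240 × (-5.03752e-09 − (-2.52000e-05)) = 8.33167e-10.

S_3 ≈ 0.00495053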